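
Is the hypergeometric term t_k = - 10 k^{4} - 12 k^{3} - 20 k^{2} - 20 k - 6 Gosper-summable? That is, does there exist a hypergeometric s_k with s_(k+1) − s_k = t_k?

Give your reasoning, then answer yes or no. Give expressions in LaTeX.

r(k) = (5*k**4 + 26*k**3 + 58*k**2 + 68*k + 34)/(5*k**4 + 6*k**3 + 10*k**2 + 10*k + 3) after simplifying.
Gosper form: A/B · C(k+1)/C(k) with A=1, B=1, C=k**4 + 6*k**3/5 + 2*k**2 + 2*k + 3/5.
Need (1)·f(k+1) − (1)·f(k) = k**4 + 6*k**3/5 + 2*k**2 + 2*k + 3/5.
Degrees (0,0,4) ⇒ d ≤ 5.
Coefficient equations give f(k) = k*(2*k**4 - 2*k**3 + 4*k**2 + 3*k - 1)/10.
Then R = B(k−1)f/C = k*(2*k**4 - 2*k**3 + 4*k**2 + 3*k - 1)/(2*(5*k**4 + 6*k**3 + 10*k**2 + 10*k + 3)), so s_k = R(k)·t_k = k*(-2*k**4 + 2*k**3 - 4*k**2 - 3*k + 1).
Δs = -10*k**4 - 12*k**3 - 20*k**2 - 20*k - 6, as required.

Yes. s_k = k \left(- 2 k^{4} + 2 k^{3} - 4 k^{2} - 3 k + 1\right).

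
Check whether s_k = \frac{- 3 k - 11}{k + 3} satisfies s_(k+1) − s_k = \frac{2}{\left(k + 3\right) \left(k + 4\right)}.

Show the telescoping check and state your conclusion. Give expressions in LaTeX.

valid; difference matches t_k

s_(k+1) = (-3*k - 14)/(k + 4)
s_(k+1) − s_k = 2/(k**2 + 7*k + 12)
(s_(k+1) − s_k) − t_k = 0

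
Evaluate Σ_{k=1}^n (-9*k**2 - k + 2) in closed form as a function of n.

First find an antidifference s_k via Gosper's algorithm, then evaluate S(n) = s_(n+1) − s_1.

The ratio is (k + 9*(k + 1)**2 - 1)/(9*k**2 + k - 2).
Gosper form: A/B · C(k+1)/C(k) with A=1, B=1, C=k**2 + k/9 - 2/9.
Solve (1)·f(k+1) − (1)·f(k) = k**2 + k/9 - 2/9.
d = 3 from the (0,0,2) case.
Coefficient equations give f(k) = k*(3*k**2 - 4*k - 1)/9.
Certificate R = B(k−1)f/C = k*(3*k**2 - 4*k - 1)/(9*k**2 + k - 2) gives s_k = k*(-3*k**2 + 4*k + 1).
Check: Δs_k = -9*k**2 - k + 2. ✓
Evaluate: s_(n+1) = -3*n**3 - 5*n**2 + 2; subtract s_(1) = 2 ⇒ S(n) = n**2*(-3*n - 5).

S(n) = n**2*(-3*n - 5)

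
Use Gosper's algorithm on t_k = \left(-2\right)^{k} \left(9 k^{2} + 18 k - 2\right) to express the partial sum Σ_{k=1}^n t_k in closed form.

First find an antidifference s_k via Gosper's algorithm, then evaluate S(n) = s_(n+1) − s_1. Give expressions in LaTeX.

S(n) = 6 \left(-2\right)^{n} n^{2} + 16 \left(-2\right)^{n} n + 2 \left(-2\right)^{n} - 2

Step 1: r(k) = 2*(-9*k**2 - 36*k - 25)/(9*k**2 + 18*k - 2).
Take A(k)=-2, B(k)=1, C(k)=k**2 + 2*k - 2/9.
Need (-2)·f(k+1) − (1)·f(k) = k**2 + 2*k - 2/9.
Bound: deg f ≤ 2.
A polynomial solution: f(k) = -(3*k**2 + 2*k - 4)/9.
Then R = B(k−1)f/C = -(3*k**2 + 2*k - 4)/(9*k**2 + 18*k - 2), so s_k = R(k)·t_k = (-2)**k*(-3*k**2 - 2*k + 4).
s_(k+1) − s_k = (-2)**k*(9*k**2 + 18*k - 2) = t_k.
s_(n+1) = 2*(-2)**n*(3*n**2 + 8*n + 1) and s_(1) = 2, so S(n) = 6*(-2)**n*n**2 + 16*(-2)**n*n + 2*(-2)**n - 2.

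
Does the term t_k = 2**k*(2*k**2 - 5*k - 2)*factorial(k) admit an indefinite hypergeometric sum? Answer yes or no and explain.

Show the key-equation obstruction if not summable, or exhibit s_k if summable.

Compute t_(k+1)/t_k: get 2*(2*k**3 + k**2 - 6*k - 5)/(2*k**2 - 5*k - 2).
A = 2*k + 2, B = 1, C = k**2 - 5*k/2 - 1.
f must satisfy (2*k + 2)·f(k+1) − (1)·f(k) = k**2 - 5*k/2 - 1.
Bound: deg f ≤ 1.
A polynomial solution: f(k) = (k - 4)/2.
R(k) = B(k−1)·f(k)/C(k) = (k - 4)/(2*k**2 - 5*k - 2); s_k = R·t_k = 2**k*(k - 4)*factorial(k).
Check: Δs_k = 2**k*(2*k**2 - 5*k - 2)*factorial(k). ✓

Yes. s_k = 2**k*(k - 4)*factorial(k).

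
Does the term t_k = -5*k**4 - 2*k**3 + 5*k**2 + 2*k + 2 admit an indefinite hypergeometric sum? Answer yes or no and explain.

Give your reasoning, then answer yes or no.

Step 1: r(k) = (5*k**4 + 22*k**3 + 31*k**2 + 14*k - 2)/(5*k**4 + 2*k**3 - 5*k**2 - 2*k - 2).
A = 1, B = 1, C = k**4 + 2*k**3/5 - k**2 - 2*k/5 - 2/5.
Key eq: (1)·f(k+1) = (1)·f(k) + (k**4 + 2*k**3/5 - k**2 - 2*k/5 - 2/5).
deg f ≤ 5 (via 0,0,4).
A polynomial solution: f(k) = k*(k**4 - 2*k**3 - k**2 + 2*k - 2)/5.
So s_k = (B(k−1)f/C)·t_k = (k*(k**4 - 2*k**3 - k**2 + 2*k - 2)/(5*k**4 + 2*k**3 - 5*k**2 - 2*k - 2))·t_k = k*(-k**4 + 2*k**3 + k**2 - 2*k + 2).
s_(k+1) − s_k = -5*k**4 - 2*k**3 + 5*k**2 + 2*k + 2 = t_k.

Yes. s_k = k*(-k**4 + 2*k**3 + k**2 - 2*k + 2).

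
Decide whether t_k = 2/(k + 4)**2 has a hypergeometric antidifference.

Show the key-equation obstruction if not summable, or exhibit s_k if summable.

Ratio r(k) = (k + 4)**2/(k + 5)**2.
So A=k**2 + 8*k + 16 and B=k**2 + 10*k + 25, with C=1.
Need (k**2 + 8*k + 16)·f(k+1) − (k**2 + 8*k + 16)·f(k) = 1.
Bound: deg f ≤ 0.
Put f(k) = c0: A·f(k+1) − B(k−1)·f(k) − C = -1; need -1 = 0 — inconsistent ⇒ no f, not summable.

No; the coefficient equations for f are inconsistent.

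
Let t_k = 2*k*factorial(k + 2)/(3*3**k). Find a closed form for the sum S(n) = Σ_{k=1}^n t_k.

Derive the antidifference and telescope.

The ratio is (k + 1)*(k + 3)/(3*k).
Take A(k)=k/3 + 1, B(k)=1, C(k)=k.
Key eq: (k/3 + 1)·f(k+1) = (1)·f(k) + (k).
Degrees (1,0,1) ⇒ d ≤ 0.
A polynomial solution: f(k) = 3.
Certificate R = B(k−1)f/C = 3/k gives s_k = 2*factorial(k + 2)/3**k.
s_(k+1) − s_k = 2*k*factorial(k + 2)/(3*3**k) = t_k.
s_(n+1) = 2*3**(-n - 1)*factorial(n + 3) and s_(1) = 4, so S(n) = -4 + 2*factorial(n + 3)/(3*3**n).

S(n) = -4 + 2*factorial(n + 3)/(3*3**n)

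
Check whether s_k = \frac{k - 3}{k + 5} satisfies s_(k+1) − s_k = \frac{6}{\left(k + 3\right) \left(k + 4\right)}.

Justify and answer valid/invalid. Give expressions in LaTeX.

Invalid: residual \frac{2 \left(k^{2} - 5 k - 42\right)}{k^{4} + 18 k^{3} + 119 k^{2} + 342 k + 360} ≠ 0.

s_(k+1) = (k - 2)/(k + 6)
s_(k+1) − s_k = 8/(k**2 + 11*k + 30)
(s_(k+1) − s_k) − t_k = 2*(k**2 - 5*k - 42)/(k**4 + 18*k**3 + 119*k**2 + 342*k + 360)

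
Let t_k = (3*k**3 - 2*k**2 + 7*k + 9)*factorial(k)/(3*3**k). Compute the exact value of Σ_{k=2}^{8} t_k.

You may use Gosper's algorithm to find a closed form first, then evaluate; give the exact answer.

Σ = 989864/243

The ratio is (3*k**4 + 10*k**3 + 19*k**2 + 29*k + 17)/(3*(3*k**3 - 2*k**2 + 7*k + 9)).
Take A(k)=k/3 + 1/3, B(k)=1, C(k)=k**3 - 2*k**2/3 + 7*k/3 + 3.
f must satisfy (k/3 + 1/3)·f(k+1) − (1)·f(k) = k**3 - 2*k**2/3 + 7*k/3 + 3.
Degrees (1,0,3) ⇒ d ≤ 2.
Coefficient equations give f(k) = 3*k**2 - 2*k - 4.
Get s_k = R·t_k = (3*k**2 - 2*k - 4)*factorial(k)/3**k with R(k) = B(k−1)f(k)/C(k) = 3*(3*k**2 - 2*k - 4)/(3*k**3 - 2*k**2 + 7*k + 9).
Check: Δs_k = (3*k**3 - 2*k**2 + 7*k + 9)*factorial(k)/(3*3**k). ✓
Σ_(k=2)^(8) t_k = s_(9) − s_(2) = 990080/243 − (8/9) = 989864/243.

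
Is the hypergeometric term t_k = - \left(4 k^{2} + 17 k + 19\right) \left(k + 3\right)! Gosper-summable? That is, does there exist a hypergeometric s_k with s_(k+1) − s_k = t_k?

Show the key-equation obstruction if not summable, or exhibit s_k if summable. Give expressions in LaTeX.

Yes. s_k = - \left(4 k + 1\right) \left(k + 3\right)!.

Step 1: r(k) = (k + 4)*(17*k + 4*(k + 1)**2 + 36)/(4*k**2 + 17*k + 19).
Gosper form: A/B · C(k+1)/C(k) with A=k + 4, B=1, C=k**2 + 17*k/4 + 19/4.
Solve (k + 4)·f(k+1) − (1)·f(k) = k**2 + 17*k/4 + 19/4.
Bound: deg f ≤ 1.
Solving with deg f ≤ 1: f(k) = (4*k + 1)/4.
Certificate R = B(k−1)f/C = (4*k + 1)/(4*k**2 + 17*k + 19) gives s_k = -(4*k + 1)*factorial(k + 3).
Δs = -(4*k**2 + 17*k + 19)*factorial(k + 3), as required.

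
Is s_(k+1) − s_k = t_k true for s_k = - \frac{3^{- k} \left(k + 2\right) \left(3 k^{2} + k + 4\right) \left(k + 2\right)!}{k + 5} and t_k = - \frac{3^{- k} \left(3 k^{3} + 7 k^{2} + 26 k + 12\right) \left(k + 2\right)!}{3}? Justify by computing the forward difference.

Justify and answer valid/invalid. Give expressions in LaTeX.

s_(k+1) = -(k + 3)*(3*k**2 + 7*k + 8)*factorial(k + 3)/(3*3**k*(k + 6))
s_(k+1) − s_k = -(3*k**5 + 31*k**4 + 127*k**3 + 352*k**2 + 495*k + 216)*factorial(k + 2)/(3*3**k*(k + 5)*(k + 6))
(s_(k+1) − s_k) − t_k = (3*k**4 + 22*k**3 + 52*k**2 + 139*k + 48)*factorial(k + 2)/(3**k*(k + 5)*(k + 6))

Invalid: residual \frac{3^{- k} \left(3 k^{4} + 22 k^{3} + 52 k^{2} + 139 k + 48\right) \left(k + 2\right)!}{\left(k + 5\right) \left(k + 6\right)} ≠ 0.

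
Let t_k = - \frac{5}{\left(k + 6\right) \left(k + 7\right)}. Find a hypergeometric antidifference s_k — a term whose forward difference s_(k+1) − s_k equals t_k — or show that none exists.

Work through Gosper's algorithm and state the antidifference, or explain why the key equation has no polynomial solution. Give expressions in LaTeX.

s_k = - \frac{5 k}{6 k + 36}

The ratio is (k + 6)/(k + 8).
So A=k + 6 and B=k + 8, with C=1.
Solve (k + 6)·f(k+1) − (k + 7)·f(k) = 1.
deg f ≤ 1 (via 1,1,0).
Coefficient equations give f(k) = k/6.
So s_k = (B(k−1)f/C)·t_k = (k*(k + 7)/6)·t_k = -5*k/(6*k + 36).
Check: Δs_k = -5/(k**2 + 13*k + 42). ✓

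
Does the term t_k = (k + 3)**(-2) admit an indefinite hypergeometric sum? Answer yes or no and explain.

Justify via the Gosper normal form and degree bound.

No — the linear system for f has no solution.

Compute t_(k+1)/t_k: get (k + 3)**2/(k + 4)**2.
Gosper form: A/B · C(k+1)/C(k) with A=k**2 + 6*k + 9, B=k**2 + 8*k + 16, C=1.
Solve (k**2 + 6*k + 9)·f(k+1) − (k**2 + 6*k + 9)·f(k) = 1.
Degrees (2,2,0) ⇒ d ≤ 0.
Generic f = c0 gives residual -1; -1 = 0 cannot hold, so t_k is not Gosper-summable.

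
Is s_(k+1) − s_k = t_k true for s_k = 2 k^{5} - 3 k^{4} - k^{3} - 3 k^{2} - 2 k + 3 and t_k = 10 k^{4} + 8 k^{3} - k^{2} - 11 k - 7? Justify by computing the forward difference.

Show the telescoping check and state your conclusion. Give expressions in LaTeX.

s_(k+1) = 2*k**5 + 7*k**4 + 7*k**3 - 4*k**2 - 13*k - 4
s_(k+1) − s_k = 10*k**4 + 8*k**3 - k**2 - 11*k - 7
(s_(k+1) − s_k) − t_k = 0

Valid — Δs_k = t_k.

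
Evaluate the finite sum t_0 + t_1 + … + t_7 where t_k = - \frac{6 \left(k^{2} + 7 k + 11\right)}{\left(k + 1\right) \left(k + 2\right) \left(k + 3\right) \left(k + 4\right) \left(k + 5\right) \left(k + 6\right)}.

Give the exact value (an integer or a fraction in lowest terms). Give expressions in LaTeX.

r(k) = (k + 1)*(7*k + (k + 1)**2 + 18)/((k + 7)*(k**2 + 7*k + 11)) after simplifying.
Normal form (A,B,C) = (k + 1, k + 7, k**2 + 7*k + 11).
f must satisfy (k + 1)·f(k+1) − (k + 6)·f(k) = k**2 + 7*k + 11.
Bound: deg f ≤ 5.
Solving with deg f ≤ 5: f(k) = k*(k + 2)*(k + 4)*(k**2 + 9*k + 23)/45.
R(k) = B(k−1)·f(k)/C(k) = k*(k + 2)*(k + 4)*(k + 6)*(k**2 + 9*k + 23)/(45*(k**2 + 7*k + 11)); s_k = R·t_k = 2*k*(-k**2 - 9*k - 23)/(15*(k**3 + 9*k**2 + 23*k + 15)).
Verify: 6*(-k**2 - 7*k - 11)/(k**6 + 21*k**5 + 175*k**4 + 735*k**3 + 1624*k**2 + 1764*k + 720) matches t_k.
Evaluate s at k=8 and k=0: -848/6435 and 0; difference -848/6435.

Σ = -848/6435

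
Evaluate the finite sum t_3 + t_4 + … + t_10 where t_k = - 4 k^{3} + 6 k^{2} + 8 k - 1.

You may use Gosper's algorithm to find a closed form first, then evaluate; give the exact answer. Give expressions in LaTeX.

Σ = -9376

Step 1: r(k) = (4*k**3 + 6*k**2 - 8*k - 9)/(4*k**3 - 6*k**2 - 8*k + 1).
A = 1, B = 1, C = k**3 - 3*k**2/2 - 2*k + 1/4.
Need (1)·f(k+1) − (1)·f(k) = k**3 - 3*k**2/2 - 2*k + 1/4.
Degrees (0,0,3) ⇒ d ≤ 4.
Coefficient equations give f(k) = k*(k**3 - 4*k**2 + 4)/4.
Then R = B(k−1)f/C = k*(k**3 - 4*k**2 + 4)/(4*k**3 - 6*k**2 - 8*k + 1), so s_k = R(k)·t_k = k*(-k**3 + 4*k**2 - 4).
s_(k+1) − s_k = -4*k**3 + 6*k**2 + 8*k - 1 = t_k.
Telescoping: Σ = s_(11) − s_(3) = -9361 − (15) = -9376.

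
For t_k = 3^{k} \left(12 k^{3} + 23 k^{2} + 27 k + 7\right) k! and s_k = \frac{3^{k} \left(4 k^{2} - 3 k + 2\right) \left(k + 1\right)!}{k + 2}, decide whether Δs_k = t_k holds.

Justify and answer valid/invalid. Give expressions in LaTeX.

s_(k+1) = 3**(k + 1)*(4*k**2 + 5*k + 3)*factorial(k + 2)/(k + 3)
s_(k+1) − s_k = 3**k*(12*k**4 + 59*k**3 + 108*k**2 + 103*k + 30)*factorial(k + 1)/((k + 2)*(k + 3))
(s_(k+1) − s_k) − t_k = -3**k*(12*k**4 + 47*k**3 + 69*k**2 + 64*k + 12)*factorial(k)/((k + 2)*(k + 3))

Invalid: residual - \frac{3^{k} \left(12 k^{4} + 47 k^{3} + 69 k^{2} + 64 k + 12\right) k!}{\left(k + 2\right) \left(k + 3\right)} ≠ 0.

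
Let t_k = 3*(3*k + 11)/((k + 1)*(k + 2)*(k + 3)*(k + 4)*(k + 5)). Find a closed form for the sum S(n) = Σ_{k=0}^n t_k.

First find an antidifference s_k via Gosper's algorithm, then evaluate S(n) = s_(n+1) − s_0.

S(n) = 3*(n**3 + 10*n**2 + 31*n + 22)/(8*(n**3 + 10*n**2 + 31*n + 30))

Compute t_(k+1)/t_k: get (k + 1)*(3*k + 14)/((k + 6)*(3*k + 11)).
Gosper form: A/B · C(k+1)/C(k) with A=k + 1, B=k + 6, C=k + 11/3.
Set up (k + 1)·f(k+1) − (k + 5)·f(k) − (k + 11/3) = 0.
d = 4 from the (1,1,1) case.
A polynomial solution: f(k) = k*(k + 3)*(k**2 + 7*k + 14)/24.
Then R = B(k−1)f/C = k*(k + 3)*(k + 5)*(k**2 + 7*k + 14)/(8*(3*k + 11)), so s_k = R(k)·t_k = 3*k*(k**2 + 7*k + 14)/(8*(k**3 + 7*k**2 + 14*k + 8)).
Check: Δs_k = 3*(3*k + 11)/(k**5 + 15*k**4 + 85*k**3 + 225*k**2 + 274*k + 120). ✓
Telescope: S(n) = s_(n+1) − s_(0) = 3*(n**3 + 10*n**2 + 31*n + 22)/(8*(n**3 + 10*n**2 + 31*n + 30)) − (0) = 3*(n**3 + 10*n**2 + 31*n + 22)/(8*(n**3 + 10*n**2 + 31*n + 30)).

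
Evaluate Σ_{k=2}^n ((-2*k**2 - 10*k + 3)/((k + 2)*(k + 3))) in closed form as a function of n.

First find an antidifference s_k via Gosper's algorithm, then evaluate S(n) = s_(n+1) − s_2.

The ratio is (k + 2)*(10*k + 2*(k + 1)**2 + 7)/((k + 4)*(2*k**2 + 10*k - 3)).
So A=k + 2 and B=k + 4, with C=k**2 + 5*k - 3/2.
Set up (k + 2)·f(k+1) − (k + 3)·f(k) − (k**2 + 5*k - 3/2) = 0.
From deg A=1, deg B=1, deg C=2: d=2.
A polynomial solution: f(k) = k*(4*k - 7)/4.
Then R = B(k−1)f/C = k*(k + 3)*(4*k - 7)/(2*(2*k**2 + 10*k - 3)), so s_k = R(k)·t_k = k*(7 - 4*k)/(2*(k + 2)).
Check: Δs_k = (-2*k**2 - 10*k + 3)/(k**2 + 5*k + 6). ✓
Σ_(k=2)^n t_k = s_(n+1) − s_(2) = ((-4*n**2 - n + 3)/(2*(n + 3))) − (-1/4), i.e. (-8*n**2 - n + 9)/(4*(n + 3)).

S(n) = (-8*n**2 - n + 9)/(4*(n + 3))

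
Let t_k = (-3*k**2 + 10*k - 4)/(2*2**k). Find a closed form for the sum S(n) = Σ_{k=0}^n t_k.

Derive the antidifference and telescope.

S(n) = (-6*2**n + 3*n**2 + 2*n + 2)/(2*2**n)

Step 1: r(k) = (3*k**2 - 4*k - 3)/(2*(3*k**2 - 10*k + 4)).
Take A(k)=1/2, B(k)=1, C(k)=k**2 - 10*k/3 + 4/3.
Set up (1/2)·f(k+1) − (1)·f(k) − (k**2 - 10*k/3 + 4/3) = 0.
deg f ≤ 2 (via 0,0,2).
Solving with deg f ≤ 2: f(k) = -2*(3*k**2 - 4*k + 3)/3.
R(k) = B(k−1)·f(k)/C(k) = -2*(3*k**2 - 4*k + 3)/(3*k**2 - 10*k + 4); s_k = R·t_k = (3*k**2 - 4*k + 3)/2**k.
s_(k+1) − s_k = (-3*k**2 + 10*k - 4)/(2*2**k) = t_k.
s_(n+1) = 2**(-n - 1)*(3*n**2 + 2*n + 2) and s_(0) = 3, so S(n) = (-6*2**n + 3*n**2 + 2*n + 2)/(2*2**n).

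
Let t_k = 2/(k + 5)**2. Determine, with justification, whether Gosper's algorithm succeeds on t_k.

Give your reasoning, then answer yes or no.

The ratio is (k + 5)**2/(k + 6)**2.
Factor: A=k**2 + 10*k + 25; B=k**2 + 12*k + 36; C=1.
Set up (k**2 + 10*k + 25)·f(k+1) − (k**2 + 10*k + 25)·f(k) − (1) = 0.
Degrees (2,2,0) ⇒ d ≤ 0.
Put f(k) = c0: A·f(k+1) − B(k−1)·f(k) − C = -1; need -1 = 0 — inconsistent ⇒ no f, not summable.

No — key equation has no polynomial f.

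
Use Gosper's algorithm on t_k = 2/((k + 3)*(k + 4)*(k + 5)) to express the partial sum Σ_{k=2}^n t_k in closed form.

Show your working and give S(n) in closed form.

Ratio r(k) = (k + 3)/(k + 6).
A = k + 3, B = k + 6, C = 1.
Set up (k + 3)·f(k+1) − (k + 5)·f(k) − (1) = 0.
Degrees (1,1,0) ⇒ d ≤ 2.
Solve for f: f(k) = k*(k + 7)/24 (degree 2 ≤ 2).
Get s_k = R·t_k = k*(k + 7)/(12*(k + 3)*(k + 4)) with R(k) = B(k−1)f(k)/C(k) = k*(k + 5)*(k + 7)/24.
s_(k+1) − s_k = 2/(k**3 + 12*k**2 + 47*k + 60) = t_k.
Evaluate: s_(n+1) = (n**2 + 9*n + 8)/(12*(n**2 + 9*n + 20)); subtract s_(2) = 1/20 ⇒ S(n) = (n**2 + 9*n - 10)/(30*(n**2 + 9*n + 20)).

S(n) = (n**2 + 9*n - 10)/(30*(n**2 + 9*n + 20))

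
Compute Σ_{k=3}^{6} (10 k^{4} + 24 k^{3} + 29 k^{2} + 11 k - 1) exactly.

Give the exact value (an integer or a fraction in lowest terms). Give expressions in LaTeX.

Σ = 35636

r(k) = (10*k**4 + 64*k**3 + 161*k**2 + 181*k + 73)/(10*k**4 + 24*k**3 + 29*k**2 + 11*k - 1) after simplifying.
A = 1, B = 1, C = k**4 + 12*k**3/5 + 29*k**2/10 + 11*k/10 - 1/10.
f must satisfy (1)·f(k+1) − (1)·f(k) = k**4 + 12*k**3/5 + 29*k**2/10 + 11*k/10 - 1/10.
d = 5 from the (0,0,4) case.
Solving with deg f ≤ 5: f(k) = k*(2*k**4 + k**3 + k**2 - 3*k - 2)/10.
So s_k = (B(k−1)f/C)·t_k = (k*(2*k**4 + k**3 + k**2 - 3*k - 2)/(10*k**4 + 24*k**3 + 29*k**2 + 11*k - 1))·t_k = k*(2*k**4 + k**3 + k**2 - 3*k - 2).
Check: Δs_k = 10*k**4 + 24*k**3 + 29*k**2 + 11*k - 1. ✓
Σ_(k=3)^(6) t_k = s_(7) − s_(3) = 36197 − (561) = 35636.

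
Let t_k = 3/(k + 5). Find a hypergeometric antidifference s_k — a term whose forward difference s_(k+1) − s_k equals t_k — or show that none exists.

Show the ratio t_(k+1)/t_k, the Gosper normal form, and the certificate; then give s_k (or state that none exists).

Compute t_(k+1)/t_k: get (k + 5)/(k + 6).
Normal form (A,B,C) = (k + 5, k + 6, 1).
Solve (k + 5)·f(k+1) − (k + 5)·f(k) = 1.
deg f ≤ 0 (via 1,1,0).
Write f(k) = c0. Then LHS − RHS = -1, requiring -1 = 0: contradictory. No certificate.

none (Gosper's algorithm certifies no s_k)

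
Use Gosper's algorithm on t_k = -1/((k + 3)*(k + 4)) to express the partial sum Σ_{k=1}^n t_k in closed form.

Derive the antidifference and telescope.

S(n) = -n/(4*n + 16)

Step 1: r(k) = (k + 3)/(k + 5).
Take A(k)=k + 3, B(k)=k + 5, C(k)=1.
Solve (k + 3)·f(k+1) − (k + 4)·f(k) = 1.
deg f ≤ 1 (via 1,1,0).
Solving with deg f ≤ 1: f(k) = k/3.
R(k) = B(k−1)·f(k)/C(k) = k*(k + 4)/3; s_k = R·t_k = -k/(3*k + 9).
Δs = -1/(k**2 + 7*k + 12), as required.
Σ_(k=1)^n t_k = s_(n+1) − s_(1) = ((-n - 1)/(3*(n + 4))) − (-1/12), i.e. -n/(4*n + 16).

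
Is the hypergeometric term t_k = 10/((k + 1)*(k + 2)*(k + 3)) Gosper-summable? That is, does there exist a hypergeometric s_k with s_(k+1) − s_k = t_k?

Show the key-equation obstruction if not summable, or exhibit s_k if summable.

Yes. s_k = 5*k*(k + 3)/(2*(k + 1)*(k + 2)).

The ratio is (k + 1)/(k + 4).
Gosper form: A/B · C(k+1)/C(k) with A=k + 1, B=k + 4, C=1.
Need (k + 1)·f(k+1) − (k + 3)·f(k) = 1.
From deg A=1, deg B=1, deg C=0: d=2.
Solve for f: f(k) = k*(k + 3)/4 (degree 2 ≤ 2).
So s_k = (B(k−1)f/C)·t_k = (k*(k + 3)**2/4)·t_k = 5*k*(k + 3)/(2*(k + 1)*(k + 2)).
Δs = 10/(k**3 + 6*k**2 + 11*k + 6), as required.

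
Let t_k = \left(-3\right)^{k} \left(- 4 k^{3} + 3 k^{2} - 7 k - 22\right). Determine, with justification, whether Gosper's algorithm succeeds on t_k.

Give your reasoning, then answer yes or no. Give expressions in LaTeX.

Yes. s_k = \left(-3\right)^{k} \left(k^{3} - 3 k^{2} + 4 k + 4\right).

Compute t_(k+1)/t_k: get 3*(-4*k**3 - 9*k**2 - 13*k - 30)/(4*k**3 - 3*k**2 + 7*k + 22).
A = -3, B = 1, C = k**3 - 3*k**2/4 + 7*k/4 + 11/2.
f must satisfy (-3)·f(k+1) − (1)·f(k) = k**3 - 3*k**2/4 + 7*k/4 + 11/2.
From deg A=0, deg B=0, deg C=3: d=3.
Solve for f: f(k) = -(k**3 - 3*k**2 + 4*k + 4)/4 (degree 3 ≤ 3).
Then R = B(k−1)f/C = -(k**3 - 3*k**2 + 4*k + 4)/(4*k**3 - 3*k**2 + 7*k + 22), so s_k = R(k)·t_k = (-3)**k*(k**3 - 3*k**2 + 4*k + 4).
Verify: (-3)**k*(-4*k**3 + 3*k**2 - 7*k - 22) matches t_k.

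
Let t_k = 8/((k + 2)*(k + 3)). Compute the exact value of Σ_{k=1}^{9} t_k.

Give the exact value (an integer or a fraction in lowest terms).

Σ = 2

t_(k+1)/t_k = (k + 2)/(k + 4).
Normal form (A,B,C) = (k + 2, k + 4, 1).
Need (k + 2)·f(k+1) − (k + 3)·f(k) = 1.
Degrees (1,1,0) ⇒ d ≤ 1.
Coefficient equations give f(k) = k/2.
R(k) = B(k−1)·f(k)/C(k) = k*(k + 3)/2; s_k = R·t_k = 4*k/(k + 2).
Check: Δs_k = 8/(k**2 + 5*k + 6). ✓
Evaluate s at k=10 and k=1: 10/3 and 4/3; difference 2.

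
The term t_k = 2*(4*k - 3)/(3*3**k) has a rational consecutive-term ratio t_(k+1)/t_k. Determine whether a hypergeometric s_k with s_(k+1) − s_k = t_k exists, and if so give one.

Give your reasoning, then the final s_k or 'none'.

s_k = (1 - 4*k)/3**k

Step 1: r(k) = (4*k + 1)/(3*(4*k - 3)).
Factor: A=1/3; B=1; C=k - 3/4.
Solve (1/3)·f(k+1) − (1)·f(k) = k - 3/4.
From deg A=0, deg B=0, deg C=1: d=1.
Coefficient equations give f(k) = -3*(4*k - 1)/8.
Get s_k = R·t_k = (1 - 4*k)/3**k with R(k) = B(k−1)f(k)/C(k) = -3*(4*k - 1)/(2*(4*k - 3)).
s_(k+1) − s_k = 2*(4*k - 3)/(3*3**k) = t_k.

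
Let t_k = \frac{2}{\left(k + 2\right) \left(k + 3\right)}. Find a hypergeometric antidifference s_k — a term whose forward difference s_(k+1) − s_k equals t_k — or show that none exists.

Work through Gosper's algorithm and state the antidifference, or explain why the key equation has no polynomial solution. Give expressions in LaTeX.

s_k = \frac{k}{k + 2}

Ratio r(k) = (k + 2)/(k + 4).
Take A(k)=k + 2, B(k)=k + 4, C(k)=1.
Key eq: (k + 2)·f(k+1) = (k + 3)·f(k) + (1).
Degrees (1,1,0) ⇒ d ≤ 1.
A polynomial solution: f(k) = k/2.
R(k) = B(k−1)·f(k)/C(k) = k*(k + 3)/2; s_k = R·t_k = k/(k + 2).
Δs = 2/(k**2 + 5*k + 6), as required.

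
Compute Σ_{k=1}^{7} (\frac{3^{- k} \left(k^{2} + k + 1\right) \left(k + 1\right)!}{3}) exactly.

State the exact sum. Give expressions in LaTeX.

Σ = 4468/9

The ratio is (k + 2)*(k + (k + 1)**2 + 2)/(3*(k**2 + k + 1)).
So A=k/3 + 2/3 and B=1, with C=k**2 + k + 1.
Key eq: (k/3 + 2/3)·f(k+1) = (1)·f(k) + (k**2 + k + 1).
d = 1 from the (1,0,2) case.
Solving with deg f ≤ 1: f(k) = 3*(k + 1).
R(k) = B(k−1)·f(k)/C(k) = 3*(k + 1)/(k**2 + k + 1); s_k = R·t_k = (k + 1)*factorial(k + 1)/3**k.
Check: Δs_k = (k**2 + k + 1)*factorial(k + 1)/(3*3**k). ✓
Evaluate s at k=8 and k=1: 4480/9 and 4/3; difference 4468/9.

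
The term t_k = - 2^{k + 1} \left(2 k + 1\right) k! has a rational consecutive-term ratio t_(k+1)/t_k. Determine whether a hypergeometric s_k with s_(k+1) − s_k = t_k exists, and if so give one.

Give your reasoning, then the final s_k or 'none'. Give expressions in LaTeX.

s_k = - 2^{k + 1} k!

The ratio is 2*(k + 1)*(2*k + 3)/(2*k + 1).
A = 2*k + 2, B = 1, C = k + 1/2.
Need (2*k + 2)·f(k+1) − (1)·f(k) = k + 1/2.
From deg A=1, deg B=0, deg C=1: d=0.
A polynomial solution: f(k) = 1/2.
So s_k = (B(k−1)f/C)·t_k = (1/(2*k + 1))·t_k = -2**(k + 1)*factorial(k).
Δs = -2**(k + 1)*(2*k + 1)*factorial(k), as required.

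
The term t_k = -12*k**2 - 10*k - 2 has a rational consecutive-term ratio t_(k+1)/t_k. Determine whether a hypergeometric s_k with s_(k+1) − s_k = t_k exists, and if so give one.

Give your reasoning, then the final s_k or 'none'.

Step 1: r(k) = (6*k**2 + 17*k + 12)/(6*k**2 + 5*k + 1).
A = 1, B = 1, C = k**2 + 5*k/6 + 1/6.
Set up (1)·f(k+1) − (1)·f(k) − (k**2 + 5*k/6 + 1/6) = 0.
From deg A=0, deg B=0, deg C=2: d=3.
Coefficient equations give f(k) = k*(4*k**2 - k - 1)/12.
R(k) = B(k−1)·f(k)/C(k) = k*(4*k**2 - k - 1)/(2*(2*k + 1)*(3*k + 1)); s_k = R·t_k = k*(-4*k**2 + k + 1).
Δs = -12*k**2 - 10*k - 2, as required.

s_k = k*(-4*k**2 + k + 1)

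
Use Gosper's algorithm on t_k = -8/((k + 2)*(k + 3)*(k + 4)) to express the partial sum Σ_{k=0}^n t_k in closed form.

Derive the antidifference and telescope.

S(n) = 2*(-n**2 - 7*n - 6)/(3*(n**2 + 7*n + 12))

The ratio is (k + 2)/(k + 5).
Take A(k)=k + 2, B(k)=k + 5, C(k)=1.
f must satisfy (k + 2)·f(k+1) − (k + 4)·f(k) = 1.
d = 2 from the (1,1,0) case.
Solving with deg f ≤ 2: f(k) = k*(k + 5)/12.
R(k) = B(k−1)·f(k)/C(k) = k*(k + 4)*(k + 5)/12; s_k = R·t_k = 2*k*(-k - 5)/(3*(k + 2)*(k + 3)).
Δs = -8/(k**3 + 9*k**2 + 26*k + 24), as required.
Σ_(k=0)^n t_k = s_(n+1) − s_(0) = (2*(-n**2 - 7*n - 6)/(3*(n**2 + 7*n + 12))) − (0), i.e. 2*(-n**2 - 7*n - 6)/(3*(n**2 + 7*n + 12)).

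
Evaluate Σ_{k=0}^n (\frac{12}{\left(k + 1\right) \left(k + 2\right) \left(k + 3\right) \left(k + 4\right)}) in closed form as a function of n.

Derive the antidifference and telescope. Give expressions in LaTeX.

S(n) = \frac{2 \left(n^{3} + 9 n^{2} + 26 n + 18\right)}{3 \left(n^{3} + 9 n^{2} + 26 n + 24\right)}

Step 1: r(k) = (k + 1)/(k + 5).
Factor: A=k + 1; B=k + 5; C=1.
Set up (k + 1)·f(k+1) − (k + 4)·f(k) − (1) = 0.
deg f ≤ 3 (via 1,1,0).
Solving with deg f ≤ 3: f(k) = k*(k**2 + 6*k + 11)/18.
Get s_k = R·t_k = 2*k*(k**2 + 6*k + 11)/(3*(k + 1)*(k + 2)*(k + 3)) with R(k) = B(k−1)f(k)/C(k) = k*(k + 4)*(k**2 + 6*k + 11)/18.
s_(k+1) − s_k = 12/(k**4 + 10*k**3 + 35*k**2 + 50*k + 24) = t_k.
s_(n+1) = 2*(n**3 + 9*n**2 + 26*n + 18)/(3*(n**3 + 9*n**2 + 26*n + 24)) and s_(0) = 0, so S(n) = 2*(n**3 + 9*n**2 + 26*n + 18)/(3*(n**3 + 9*n**2 + 26*n + 24)).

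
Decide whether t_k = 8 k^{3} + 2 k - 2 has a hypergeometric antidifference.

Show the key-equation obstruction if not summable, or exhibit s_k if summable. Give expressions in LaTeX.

Compute t_(k+1)/t_k: get (k + 4*(k + 1)**3)/(4*k**3 + k - 1).
Normal form (A,B,C) = (1, 1, k**3 + k/4 - 1/4).
Solve (1)·f(k+1) − (1)·f(k) = k**3 + k/4 - 1/4.
Bound: deg f ≤ 4.
Solving with deg f ≤ 4: f(k) = k*(2*k**3 - 4*k**2 + 3*k - 3)/8.
R(k) = B(k−1)·f(k)/C(k) = k*(2*k**3 - 4*k**2 + 3*k - 3)/(2*(2*k - 1)*(2*k**2 + k + 1)); s_k = R·t_k = k*(2*k**3 - 4*k**2 + 3*k - 3).
Check: Δs_k = 8*k**3 + 2*k - 2. ✓

Yes. s_k = k \left(2 k^{3} - 4 k^{2} + 3 k - 3\right).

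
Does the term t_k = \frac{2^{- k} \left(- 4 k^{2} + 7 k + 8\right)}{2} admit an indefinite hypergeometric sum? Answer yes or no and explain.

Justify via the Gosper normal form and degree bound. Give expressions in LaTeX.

Ratio r(k) = (4*k**2 + k - 11)/(2*(4*k**2 - 7*k - 8)).
Normal form (A,B,C) = (1/2, 1, k**2 - 7*k/4 - 2).
Solve (1/2)·f(k+1) − (1)·f(k) = k**2 - 7*k/4 - 2.
deg f ≤ 2 (via 0,0,2).
Solve for f: f(k) = -(k + 1)*(4*k - 3)/2 (degree 2 ≤ 2).
Certificate R = B(k−1)f/C = -2*(k + 1)*(4*k - 3)/(4*k**2 - 7*k - 8) gives s_k = (4*k**2 + k - 3)/2**k.
Δs = (-4*k**2 + 7*k + 8)/(2*2**k), as required.

Yes. s_k = 2^{- k} \left(4 k^{2} + k - 3\right).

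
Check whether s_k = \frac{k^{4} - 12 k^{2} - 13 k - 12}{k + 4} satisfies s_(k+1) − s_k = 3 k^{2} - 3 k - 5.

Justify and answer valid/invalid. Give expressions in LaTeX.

Invalid: residual \frac{2 \left(- k^{3} - 6 k^{2} + 7 k + 8\right)}{k^{2} + 9 k + 20} ≠ 0.

s_(k+1) = (-13*k + (k + 1)**4 - 12*(k + 1)**2 - 25)/(k + 5)
s_(k+1) − s_k = (3*k**4 + 22*k**3 + 16*k**2 - 91*k - 84)/(k**2 + 9*k + 20)
(s_(k+1) − s_k) − t_k = 2*(-k**3 - 6*k**2 + 7*k + 8)/(k**2 + 9*k + 20)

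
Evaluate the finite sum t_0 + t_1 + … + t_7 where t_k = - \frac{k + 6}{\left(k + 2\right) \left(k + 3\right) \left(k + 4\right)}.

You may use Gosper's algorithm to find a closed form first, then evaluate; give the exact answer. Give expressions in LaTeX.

Σ = -92/165

r(k) = (k + 2)*(k + 7)/((k + 5)*(k + 6)) after simplifying.
Gosper form: A/B · C(k+1)/C(k) with A=k + 2, B=k + 5, C=k + 6.
Key eq: (k + 2)·f(k+1) = (k + 4)·f(k) + (k + 6).
deg f ≤ 2 (via 1,1,1).
Solving with deg f ≤ 2: f(k) = k*(2*k + 7)/3.
Then R = B(k−1)f/C = k*(k + 4)*(2*k + 7)/(3*(k + 6)), so s_k = R(k)·t_k = k*(-2*k - 7)/(3*(k + 2)*(k + 3)).
Δs = (-k - 6)/(k**3 + 9*k**2 + 26*k + 24), as required.
Sum = s_(8) − s_(0); s_(8) = -92/165, s_(0) = 0 ⇒ -92/165.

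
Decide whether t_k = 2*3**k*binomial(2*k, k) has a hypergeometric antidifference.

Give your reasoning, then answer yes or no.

No. Not Gosper-summable.

Ratio r(k) = 6*(2*k + 1)/(k + 1).
So A=12*k + 6 and B=k + 1, with C=1.
Key eq: (12*k + 6)·f(k+1) = (k)·f(k) + (1).
Degrees (1,1,0) ⇒ d ≤ -1.
d = -1 < 0 ⇒ no nonzero polynomial f; not summable.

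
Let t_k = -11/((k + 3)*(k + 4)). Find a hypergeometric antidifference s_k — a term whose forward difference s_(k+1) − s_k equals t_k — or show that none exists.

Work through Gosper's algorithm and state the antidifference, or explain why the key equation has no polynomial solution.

s_k = -11*k/(3*k + 9)

Step 1: r(k) = (k + 3)/(k + 5).
Factor: A=k + 3; B=k + 5; C=1.
Set up (k + 3)·f(k+1) − (k + 4)·f(k) − (1) = 0.
From deg A=1, deg B=1, deg C=0: d=1.
Coefficient equations give f(k) = k/3.
So s_k = (B(k−1)f/C)·t_k = (k*(k + 4)/3)·t_k = -11*k/(3*k + 9).
Δs = -11/(k**2 + 7*k + 12), as required.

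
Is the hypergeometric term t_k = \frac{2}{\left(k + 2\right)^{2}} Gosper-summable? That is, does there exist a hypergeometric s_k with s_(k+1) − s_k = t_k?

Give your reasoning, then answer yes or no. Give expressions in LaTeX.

Ratio r(k) = (k + 2)**2/(k + 3)**2.
A = k**2 + 4*k + 4, B = k**2 + 6*k + 9, C = 1.
Key eq: (k**2 + 4*k + 4)·f(k+1) = (k**2 + 4*k + 4)·f(k) + (1).
From deg A=2, deg B=2, deg C=0: d=0.
f = c0 ⇒ A·f(k+1) − B(k−1)·f(k) − C = -1. The system {-1 = 0} is inconsistent; no antidifference.

No — the linear system for f has no solution.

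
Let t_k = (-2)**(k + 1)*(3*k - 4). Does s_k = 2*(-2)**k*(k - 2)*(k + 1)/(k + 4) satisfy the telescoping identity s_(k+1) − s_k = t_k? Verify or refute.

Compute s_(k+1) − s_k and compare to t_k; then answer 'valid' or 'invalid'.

s_(k+1) = (-2)**(k + 2)*(-k**2 - k + 2)/(k + 5)
s_(k+1) − s_k = (-2)**(k + 1)*(3*k**3 + 14*k**2 - 3*k - 26)/(k**2 + 9*k + 20)
(s_(k+1) − s_k) − t_k = 18*(-2)**k*(k**2 + 3*k - 6)/(k**2 + 9*k + 20)

Invalid: residual 18*(-2)**k*(k**2 + 3*k - 6)/(k**2 + 9*k + 20) ≠ 0.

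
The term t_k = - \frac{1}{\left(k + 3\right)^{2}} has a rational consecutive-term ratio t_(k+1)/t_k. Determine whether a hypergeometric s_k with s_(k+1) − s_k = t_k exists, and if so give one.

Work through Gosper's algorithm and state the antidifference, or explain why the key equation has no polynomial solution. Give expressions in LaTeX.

Compute t_(k+1)/t_k: get (k + 3)**2/(k + 4)**2.
So A=k**2 + 6*k + 9 and B=k**2 + 8*k + 16, with C=1.
Key eq: (k**2 + 6*k + 9)·f(k+1) = (k**2 + 6*k + 9)·f(k) + (1).
From deg A=2, deg B=2, deg C=0: d=0.
Write f(k) = c0. Then LHS − RHS = -1, requiring -1 = 0: contradictory. No certificate.

none — t_k is not Gosper-summable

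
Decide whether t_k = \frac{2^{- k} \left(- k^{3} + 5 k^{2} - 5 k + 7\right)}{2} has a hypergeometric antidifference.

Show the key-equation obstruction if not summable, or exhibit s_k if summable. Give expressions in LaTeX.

The ratio is (k**3/2 - k**2 - k - 3)/(k**3 - 5*k**2 + 5*k - 7).
Normal form (A,B,C) = (1/2, 1, k**3 - 5*k**2 + 5*k - 7).
Key eq: (1/2)·f(k+1) = (1)·f(k) + (k**3 - 5*k**2 + 5*k - 7).
From deg A=0, deg B=0, deg C=3: d=3.
Solve for f: f(k) = -2*(k**3 - 2*k**2 + 4*k - 4) (degree 3 ≤ 3).
Get s_k = R·t_k = (k**3 - 2*k**2 + 4*k - 4)/2**k with R(k) = B(k−1)f(k)/C(k) = -2*(k**3 - 2*k**2 + 4*k - 4)/(k**3 - 5*k**2 + 5*k - 7).
Check: Δs_k = (-k**3 + 5*k**2 - 5*k + 7)/(2*2**k). ✓

Yes. s_k = 2^{- k} \left(k^{3} - 2 k^{2} + 4 k - 4\right).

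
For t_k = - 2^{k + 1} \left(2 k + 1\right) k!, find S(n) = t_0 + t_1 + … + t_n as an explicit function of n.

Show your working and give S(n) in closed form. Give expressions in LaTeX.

r(k) = 2*(k + 1)*(2*k + 3)/(2*k + 1) after simplifying.
Gosper form: A/B · C(k+1)/C(k) with A=2*k + 2, B=1, C=k + 1/2.
Key eq: (2*k + 2)·f(k+1) = (1)·f(k) + (k + 1/2).
Bound: deg f ≤ 0.
A polynomial solution: f(k) = 1/2.
So s_k = (B(k−1)f/C)·t_k = (1/(2*k + 1))·t_k = -2**(k + 1)*factorial(k).
s_(k+1) − s_k = -2**(k + 1)*(2*k + 1)*factorial(k) = t_k.
Σ_(k=0)^n t_k = s_(n+1) − s_(0) = (-2**(n + 2)*factorial(n + 1)) − (-2), i.e. -4*2**n*factorial(n + 1) + 2.

S(n) = - 4 \cdot 2^{n} \left(n + 1\right)! + 2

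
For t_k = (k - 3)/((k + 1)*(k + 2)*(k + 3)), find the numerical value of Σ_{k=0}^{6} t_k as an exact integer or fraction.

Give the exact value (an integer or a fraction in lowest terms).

Step 1: r(k) = (k - 2)*(k + 1)/((k - 3)*(k + 4)).
Take A(k)=k + 1, B(k)=k + 4, C(k)=k - 3.
Solve (k + 1)·f(k+1) − (k + 3)·f(k) = k - 3.
Bound: deg f ≤ 2.
Match coefficients ⇒ f(k) = -k*(k + 5)/2.
So s_k = (B(k−1)f/C)·t_k = (-k*(k + 3)*(k + 5)/(2*(k - 3)))·t_k = k*(-k - 5)/(2*(k + 1)*(k + 2)).
s_(k+1) − s_k = (k - 3)/(k**3 + 6*k**2 + 11*k + 6) = t_k.
Σ_(k=0)^(6) t_k = s_(7) − s_(0) = -7/12 − (0) = -7/12.

Σ = -7/12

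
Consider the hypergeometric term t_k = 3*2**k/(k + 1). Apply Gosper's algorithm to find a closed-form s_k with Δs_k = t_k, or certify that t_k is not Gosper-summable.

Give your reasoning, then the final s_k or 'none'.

none — t_k is not Gosper-summable

Compute t_(k+1)/t_k: get 2*(k + 1)/(k + 2).
Take A(k)=2*k + 2, B(k)=k + 2, C(k)=1.
Key eq: (2*k + 2)·f(k+1) = (k + 1)·f(k) + (1).
Degrees (1,1,0) ⇒ d ≤ -1.
Negative degree bound (-1): no f exists, t_k not Gosper-summable.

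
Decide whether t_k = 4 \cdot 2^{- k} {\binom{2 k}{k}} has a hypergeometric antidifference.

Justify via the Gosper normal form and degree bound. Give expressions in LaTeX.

Ratio r(k) = (2*k + 1)/(k + 1).
Factor: A=2*k + 1; B=k + 1; C=1.
f must satisfy (2*k + 1)·f(k+1) − (k)·f(k) = 1.
d = -1 from the (1,1,0) case.
d = -1 < 0 ⇒ no nonzero polynomial f; not summable.

No. Not Gosper-summable.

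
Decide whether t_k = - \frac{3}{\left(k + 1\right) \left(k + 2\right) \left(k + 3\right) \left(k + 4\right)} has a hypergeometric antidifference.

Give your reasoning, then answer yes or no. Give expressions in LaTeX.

Yes. s_k = \frac{k \left(- k^{2} - 6 k - 11\right)}{6 \left(k + 1\right) \left(k + 2\right) \left(k + 3\right)}.

Compute t_(k+1)/t_k: get (k + 1)/(k + 5).
Factor: A=k + 1; B=k + 5; C=1.
Set up (k + 1)·f(k+1) − (k + 4)·f(k) − (1) = 0.
From deg A=1, deg B=1, deg C=0: d=3.
Solve for f: f(k) = k*(k**2 + 6*k + 11)/18 (degree 3 ≤ 3).
Then R = B(k−1)f/C = k*(k + 4)*(k**2 + 6*k + 11)/18, so s_k = R(k)·t_k = k*(-k**2 - 6*k - 11)/(6*(k + 1)*(k + 2)*(k + 3)).
Verify: -3/(k**4 + 10*k**3 + 35*k**2 + 50*k + 24) matches t_k.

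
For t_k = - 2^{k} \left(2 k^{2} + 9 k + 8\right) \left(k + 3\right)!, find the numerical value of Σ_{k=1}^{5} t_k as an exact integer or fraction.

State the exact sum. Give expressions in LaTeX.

Σ = -139345872

Step 1: r(k) = 2*(2*k**3 + 21*k**2 + 71*k + 76)/(2*k**2 + 9*k + 8).
Gosper form: A/B · C(k+1)/C(k) with A=2*k + 8, B=1, C=k**2 + 9*k/2 + 4.
Key eq: (2*k + 8)·f(k+1) = (1)·f(k) + (k**2 + 9*k/2 + 4).
Bound: deg f ≤ 1.
A polynomial solution: f(k) = k/2.
R(k) = B(k−1)·f(k)/C(k) = k/(2*k**2 + 9*k + 8); s_k = R·t_k = -2**k*k*factorial(k + 3).
s_(k+1) − s_k = -2**k*(2*k**2 + 9*k + 8)*factorial(k + 3) = t_k.
Σ_(k=1)^(5) t_k = s_(6) − s_(1) = -139345920 − (-48) = -139345872.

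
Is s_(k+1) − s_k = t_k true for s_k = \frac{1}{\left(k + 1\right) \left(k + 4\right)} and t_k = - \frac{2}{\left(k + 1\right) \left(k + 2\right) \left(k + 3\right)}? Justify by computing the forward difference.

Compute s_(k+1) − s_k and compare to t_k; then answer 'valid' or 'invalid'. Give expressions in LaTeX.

Invalid: residual \frac{2 \left(3 k + 11\right)}{k^{5} + 15 k^{4} + 85 k^{3} + 225 k^{2} + 274 k + 120} ≠ 0.

s_(k+1) = 1/((k + 2)*(k + 5))
s_(k+1) − s_k = 2*(-k - 3)/(k**4 + 12*k**3 + 49*k**2 + 78*k + 40)
(s_(k+1) − s_k) − t_k = 2*(3*k + 11)/(k**5 + 15*k**4 + 85*k**3 + 225*k**2 + 274*k + 120)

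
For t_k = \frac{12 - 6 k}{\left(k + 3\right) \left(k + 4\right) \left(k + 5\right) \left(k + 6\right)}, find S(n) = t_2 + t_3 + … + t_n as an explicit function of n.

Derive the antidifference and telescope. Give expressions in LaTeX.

The ratio is (k - 1)*(k + 3)/((k - 2)*(k + 7)).
So A=k + 3 and B=k + 7, with C=k - 2.
Solve (k + 3)·f(k+1) − (k + 6)·f(k) = k - 2.
From deg A=1, deg B=1, deg C=1: d=3.
Match coefficients ⇒ f(k) = -k*(k**2 + 12*k + 227)/360.
Then R = B(k−1)f/C = -k*(k + 6)*(k**2 + 12*k + 227)/(360*(k - 2)), so s_k = R(k)·t_k = k*(k**2 + 12*k + 227)/(60*(k + 3)*(k + 4)*(k + 5)).
s_(k+1) − s_k = 6*(2 - k)/(k**4 + 18*k**3 + 119*k**2 + 342*k + 360) = t_k.
Σ_(k=2)^n t_k = s_(n+1) − s_(2) = ((n**3 + 15*n**2 + 254*n + 240)/(60*(n**3 + 15*n**2 + 74*n + 120))) − (17/420), i.e. (-n**3 - 15*n**2 + 52*n - 36)/(42*(n**3 + 15*n**2 + 74*n + 120)).

S(n) = \frac{- n^{3} - 15 n^{2} + 52 n - 36}{42 \left(n^{3} + 15 n^{2} + 74 n + 120\right)}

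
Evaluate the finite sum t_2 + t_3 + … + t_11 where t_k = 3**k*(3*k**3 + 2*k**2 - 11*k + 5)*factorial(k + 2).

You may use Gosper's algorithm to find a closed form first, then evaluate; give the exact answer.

Σ = 4633011825361920000

t_(k+1)/t_k = 3*(3*k**4 + 20*k**3 + 35*k**2 + 5*k - 3)/(3*k**3 + 2*k**2 - 11*k + 5).
Take A(k)=3*k + 9, B(k)=1, C(k)=k**3 + 2*k**2/3 - 11*k/3 + 5/3.
Key eq: (3*k + 9)·f(k+1) = (1)·f(k) + (k**3 + 2*k**2/3 - 11*k/3 + 5/3).
deg f ≤ 2 (via 1,0,3).
Coefficient equations give f(k) = (k - 2)**2/3.
So s_k = (B(k−1)f/C)·t_k = ((k - 2)**2/(3*k**3 + 2*k**2 - 11*k + 5))·t_k = 3**k*(k - 2)**2*factorial(k + 2).
s_(k+1) − s_k = 3**k*(3*k**3 + 2*k**2 - 11*k + 5)*factorial(k + 2) = t_k.
Telescoping: Σ = s_(12) − s_(2) = 4633011825361920000 − (0) = 4633011825361920000.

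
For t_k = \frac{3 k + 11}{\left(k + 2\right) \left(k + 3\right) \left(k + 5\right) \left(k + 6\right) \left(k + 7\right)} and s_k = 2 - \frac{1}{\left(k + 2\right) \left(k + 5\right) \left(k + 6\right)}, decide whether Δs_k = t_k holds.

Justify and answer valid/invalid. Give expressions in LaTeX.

s_(k+1) = 2 - 1/((k + 3)*(k + 6)*(k + 7))
s_(k+1) − s_k = (3*k + 11)/(k**5 + 23*k**4 + 203*k**3 + 853*k**2 + 1692*k + 1260)
(s_(k+1) − s_k) − t_k = 0

Valid: the claim telescopes to t_k.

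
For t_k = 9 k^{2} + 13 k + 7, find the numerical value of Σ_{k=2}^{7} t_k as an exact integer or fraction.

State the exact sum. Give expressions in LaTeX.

Σ = 1644

t_(k+1)/t_k = (9*k**2 + 31*k + 29)/(9*k**2 + 13*k + 7).
Factor: A=1; B=1; C=k**2 + 13*k/9 + 7/9.
f must satisfy (1)·f(k+1) − (1)·f(k) = k**2 + 13*k/9 + 7/9.
d = 3 from the (0,0,2) case.
Solve for f: f(k) = k*(3*k**2 + 2*k + 2)/9 (degree 3 ≤ 3).
Certificate R = B(k−1)f/C = k*(3*k**2 + 2*k + 2)/(9*k**2 + 13*k + 7) gives s_k = k*(3*k**2 + 2*k + 2).
Δs = 9*k**2 + 13*k + 7, as required.
Telescoping: Σ = s_(8) − s_(2) = 1680 − (36) = 1644.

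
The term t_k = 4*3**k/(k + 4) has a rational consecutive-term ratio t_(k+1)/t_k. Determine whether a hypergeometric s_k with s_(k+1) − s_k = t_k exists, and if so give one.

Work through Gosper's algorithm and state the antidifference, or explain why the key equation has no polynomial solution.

not Gosper-summable; s_k does not exist

Step 1: r(k) = 3*(k + 4)/(k + 5).
Take A(k)=3*k + 12, B(k)=k + 5, C(k)=1.
Key eq: (3*k + 12)·f(k+1) = (k + 4)·f(k) + (1).
d = -1 from the (1,1,0) case.
Negative degree bound (-1): no f exists, t_k not Gosper-summable.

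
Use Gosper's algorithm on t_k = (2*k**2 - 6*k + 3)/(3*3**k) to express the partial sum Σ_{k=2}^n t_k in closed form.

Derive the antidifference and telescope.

Ratio r(k) = (2*k**2 - 2*k - 1)/(3*(2*k**2 - 6*k + 3)).
Normal form (A,B,C) = (1/3, 1, k**2 - 3*k + 3/2).
f must satisfy (1/3)·f(k+1) − (1)·f(k) = k**2 - 3*k + 3/2.
deg f ≤ 2 (via 0,0,2).
A polynomial solution: f(k) = -3*(k - 1)**2/2.
Certificate R = B(k−1)f/C = -3*(k - 1)**2/(2*k**2 - 6*k + 3) gives s_k = (-k**2 + 2*k - 1)/3**k.
Check: Δs_k = (2*k**2 - 6*k + 3)/(3*3**k). ✓
Telescope: S(n) = s_(n+1) − s_(2) = -3**(-n - 1)*n**2 − (-1/9) = 1/9 - n**2/(3*3**n).

S(n) = 1/9 - n**2/(3*3**n)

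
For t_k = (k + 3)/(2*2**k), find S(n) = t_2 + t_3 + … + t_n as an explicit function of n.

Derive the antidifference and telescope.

S(n) = 2**(-n - 1)*(3*2**n - n - 5)

r(k) = (k + 4)/(2*(k + 3)) after simplifying.
Factor: A=1/2; B=1; C=k + 3.
Need (1/2)·f(k+1) − (1)·f(k) = k + 3.
From deg A=0, deg B=0, deg C=1: d=1.
Solving with deg f ≤ 1: f(k) = -2*(k + 4).
Certificate R = B(k−1)f/C = -2*(k + 4)/(k + 3) gives s_k = (-k - 4)/2**k.
Δs = (k + 3)/(2*2**k), as required.
s_(n+1) = 2**(-n - 1)*(-n - 5) and s_(2) = -3/2, so S(n) = 2**(-n - 1)*(3*2**n - n - 5).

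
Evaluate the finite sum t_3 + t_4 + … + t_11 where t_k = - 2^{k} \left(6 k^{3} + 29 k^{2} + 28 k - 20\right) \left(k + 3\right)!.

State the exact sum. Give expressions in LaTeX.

The ratio is 2*(6*k**4 + 71*k**3 + 292*k**2 + 459*k + 172)/(6*k**3 + 29*k**2 + 28*k - 20).
Normal form (A,B,C) = (2*k + 8, 1, k**3 + 29*k**2/6 + 14*k/3 - 10/3).
Solve (2*k + 8)·f(k+1) − (1)·f(k) = k**3 + 29*k**2/6 + 14*k/3 - 10/3.
From deg A=1, deg B=0, deg C=3: d=2.
Coefficient equations give f(k) = (3*k**2 - 2*k - 4)/6.
Certificate R = B(k−1)f/C = (3*k**2 - 2*k - 4)/(6*k**3 + 29*k**2 + 28*k - 20) gives s_k = 2**k*(-3*k**2 + 2*k + 4)*factorial(k + 3).
Δs = -2**k*(6*k**3 + 29*k**2 + 28*k - 20)*factorial(k + 3), as required.
Σ_(k=3)^(11) t_k = s_(12) − s_(3) = -2163918621376512000 − (-97920) = -2163918621376414080.

Σ = -2163918621376414080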